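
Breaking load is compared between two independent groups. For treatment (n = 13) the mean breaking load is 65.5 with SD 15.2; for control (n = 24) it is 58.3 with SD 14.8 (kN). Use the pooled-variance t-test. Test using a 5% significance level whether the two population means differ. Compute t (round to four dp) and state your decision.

Let group 1 = treatment, group 2 = control. H0: μ_1 = μ_2; H1: μ_1 ≠ μ_2 (two-sample pooled-variance t-test, two-sided).
s_p² = [(13−1)·15.2² + (24−1)·14.8²]/(13+24−2) = 223.154
t = (65.5 − 58.3)/√[223.154·(1/13 + 1/24)] = 1.3996
df = n₁ + n₂ − 2 = 35
Two-sided p-value ≈ 0.170
Since p ≈ 0.170 > α = 0.05, fail to reject H0; the data do not provide sufficient evidence against H0.

t = 1.3996; fail to reject H0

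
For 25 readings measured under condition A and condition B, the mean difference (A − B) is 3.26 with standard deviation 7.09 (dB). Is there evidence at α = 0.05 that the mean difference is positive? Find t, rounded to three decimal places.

H0: μ_d = 0; H1: μ_d > 0 (paired t-test on the differences, right-tailed).
t = d̄/(s_d/√n) = 3.26/(7.09/√25) = 2.299
df = n − 1 = 24
p-value = P(T ≥ 2.299) ≈ 0.015
Since p ≈ 0.015 < α = 0.05, reject H0; the evidence is statistically significant.

2.299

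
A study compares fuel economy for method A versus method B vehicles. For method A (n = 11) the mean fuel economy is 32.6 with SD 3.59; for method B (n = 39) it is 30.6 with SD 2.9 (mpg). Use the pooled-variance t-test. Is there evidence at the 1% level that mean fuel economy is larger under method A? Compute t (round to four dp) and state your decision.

t = 1.9166; fail to reject H0

Let group 1 = method A, group 2 = method B. H0: μ_1 = μ_2; H1: μ_1 > μ_2 (two-sample pooled-variance t-test, right-tailed).
s_p² = [(11−1)·3.59² + (39−1)·2.9²]/(11+39−2) = 9.34294
t = (32.6 − 30.6)/√[9.34294·(1/11 + 1/39)] = 1.9166
df = n₁ + n₂ − 2 = 48
p-value = P(T ≥ 1.9166) ≈ 0.031
Since p ≈ 0.031 > α = 0.01, fail to reject H0; the data do not provide sufficient evidence against H0.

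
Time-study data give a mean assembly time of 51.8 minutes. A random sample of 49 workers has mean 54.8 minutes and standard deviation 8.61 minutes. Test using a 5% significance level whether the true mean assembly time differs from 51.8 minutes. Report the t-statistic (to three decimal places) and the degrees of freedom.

t = 2.439, df = 48

H0: μ = 51.8; H1: μ ≠ 51.8 (one-sample t-test, two-sided).
t = (x̄ − μ₀)/(s/√n) = (54.8 − 51.8)/(8.61/√49) = 2.439
df = n − 1 = 48
Two-sided p-value ≈ 0.0185
Since p ≈ 0.0185 < α = 0.05, reject H0; the data support H1.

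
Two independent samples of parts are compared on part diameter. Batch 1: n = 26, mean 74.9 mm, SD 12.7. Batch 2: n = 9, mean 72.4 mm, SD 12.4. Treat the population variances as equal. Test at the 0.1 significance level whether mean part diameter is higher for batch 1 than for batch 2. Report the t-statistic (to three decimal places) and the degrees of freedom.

t = 0.512, df = 33

Let group 1 = batch 1, group 2 = batch 2. H0: μ_1 = μ_2; H1: μ_1 > μ_2 (two-sample pooled-variance t-test, right-tailed).
s_p² = [(26−1)·12.7² + (9−1)·12.4²]/(26+9−2) = 159.465
t = (74.9 − 72.4)/√[159.465·(1/26 + 1/9)] = 0.512
df = n₁ + n₂ − 2 = 33
p-value = P(T ≥ 0.512) ≈ 0.306
Since p ≈ 0.306 > α = 0.1, fail to reject H0; the evidence is not statistically significant.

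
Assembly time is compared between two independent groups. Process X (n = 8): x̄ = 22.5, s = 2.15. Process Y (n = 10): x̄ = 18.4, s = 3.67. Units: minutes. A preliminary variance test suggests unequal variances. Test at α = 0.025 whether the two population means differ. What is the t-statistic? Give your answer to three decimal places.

Let group 1 = process X, group 2 = process Y. H0: μ_1 = μ_2; H1: μ_1 ≠ μ_2 (Welch's two-sample t-test, two-sided).
t = (x̄_1 − x̄_2)/√(s_1²/n_1 + s_2²/n_2) = (22.5 − 18.4)/√(2.15²/8 + 3.67²/10) = 2.955
Welch–Satterthwaite df ≈ 14.86
Two-sided p-value ≈ 0.010
Since p ≈ 0.010 < α = 0.025, reject H0; the evidence is statistically significant.

2.955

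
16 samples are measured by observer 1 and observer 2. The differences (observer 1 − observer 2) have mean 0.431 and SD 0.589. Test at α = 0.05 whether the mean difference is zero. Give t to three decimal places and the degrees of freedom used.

t = 2.927, df = 15

H0: μ_d = 0; H1: μ_d ≠ 0 (paired t-test on the differences, two-sided).
t = d̄/(s_d/√n) = 0.431/(0.589/√16) = 2.927
df = n − 1 = 15
Two-sided p-value ≈ 0.010
Since p ≈ 0.010 < α = 0.05, reject H0; the evidence is statistically significant.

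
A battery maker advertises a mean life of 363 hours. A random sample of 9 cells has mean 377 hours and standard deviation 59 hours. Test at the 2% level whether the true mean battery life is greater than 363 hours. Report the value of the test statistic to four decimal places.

0.7119

H0: μ = 363; H1: μ > 363 (one-sample t-test, right-tailed).
t = (x̄ − μ₀)/(s/√n) = (377 − 363)/(59/√9) = 0.7119
df = n − 1 = 8
p-value = P(T ≥ 0.7119) ≈ 0.2484
Since p ≈ 0.2484 > α = 0.02, fail to reject H0; the evidence is not statistically significant.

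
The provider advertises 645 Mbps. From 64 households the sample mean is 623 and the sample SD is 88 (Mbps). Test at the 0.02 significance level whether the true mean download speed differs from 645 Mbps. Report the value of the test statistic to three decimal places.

H0: μ = 645; H1: μ ≠ 645 (one-sample t-test, two-sided).
t = (x̄ − μ₀)/(s/√n) = (623 − 645)/(88/√64) = -2.000
df = n − 1 = 63
Two-sided p-value ≈ 0.050
Since p ≈ 0.050 > α = 0.02, fail to reject H0; the evidence is not statistically significant.

-2.000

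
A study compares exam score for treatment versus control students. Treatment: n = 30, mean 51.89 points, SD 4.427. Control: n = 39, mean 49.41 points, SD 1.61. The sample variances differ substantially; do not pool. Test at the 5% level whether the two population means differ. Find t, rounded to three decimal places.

Let group 1 = treatment, group 2 = control. H0: μ_1 = μ_2; H1: μ_1 ≠ μ_2 (Welch's two-sample t-test, two-sided).
t = (x̄_1 − x̄_2)/√(s_1²/n_1 + s_2²/n_2) = (51.89 − 49.41)/√(4.427²/30 + 1.61²/39) = 2.923
Welch–Satterthwaite df ≈ 34.93
Two-sided p-value ≈ 0.0060
Since p ≈ 0.0060 < α = 0.05, reject H0; the data support H1.

2.923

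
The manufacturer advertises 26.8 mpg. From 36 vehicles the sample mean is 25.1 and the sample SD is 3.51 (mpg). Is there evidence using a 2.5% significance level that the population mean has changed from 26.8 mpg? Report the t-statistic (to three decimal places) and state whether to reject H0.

t = -2.906; reject H0

H0: μ = 26.8; H1: μ ≠ 26.8 (one-sample t-test, two-sided).
t = (x̄ − μ₀)/(s/√n) = (25.1 − 26.8)/(3.51/√36) = -2.906
df = n − 1 = 35
Two-sided p-value ≈ 0.0063
Since p ≈ 0.0063 < α = 0.025, reject H0; the data support H1.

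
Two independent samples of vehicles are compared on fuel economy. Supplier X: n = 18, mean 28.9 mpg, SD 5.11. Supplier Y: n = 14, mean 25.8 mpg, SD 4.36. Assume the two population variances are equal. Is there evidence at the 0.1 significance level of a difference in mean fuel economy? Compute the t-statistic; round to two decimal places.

1.81

Let group 1 = supplier X, group 2 = supplier Y. H0: μ_1 = μ_2; H1: μ_1 ≠ μ_2 (two-sample pooled-variance t-test, two-sided).
s_p² = [(18−1)·5.11² + (14−1)·4.36²]/(18+14−2) = 23.0344
t = (28.9 − 25.8)/√[23.0344·(1/18 + 1/14)] = 1.81
df = n₁ + n₂ − 2 = 30
Two-sided p-value ≈ 0.080
Since p ≈ 0.080 < α = 0.1, reject H0; the data support H1.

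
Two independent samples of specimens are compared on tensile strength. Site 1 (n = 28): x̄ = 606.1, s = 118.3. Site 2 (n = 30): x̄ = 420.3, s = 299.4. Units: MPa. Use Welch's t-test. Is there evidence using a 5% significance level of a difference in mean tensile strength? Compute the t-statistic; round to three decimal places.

3.146

Let group 1 = site 1, group 2 = site 2. H0: μ_1 = μ_2; H1: μ_1 ≠ μ_2 (Welch's two-sample t-test, two-sided).
t = (x̄_1 − x̄_2)/√(s_1²/n_1 + s_2²/n_2) = (606.1 − 420.3)/√(118.3²/28 + 299.4²/30) = 3.146
Welch–Satterthwaite df ≈ 38.36
Two-sided p-value ≈ 0.003
Since p ≈ 0.003 < α = 0.05, reject H0; the evidence is statistically significant.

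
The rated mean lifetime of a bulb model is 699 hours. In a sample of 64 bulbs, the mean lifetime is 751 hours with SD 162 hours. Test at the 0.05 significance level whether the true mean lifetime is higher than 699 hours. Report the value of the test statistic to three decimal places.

H0: μ = 699; H1: μ > 699 (one-sample t-test, right-tailed).
t = (x̄ − μ₀)/(s/√n) = (751 − 699)/(162/√64) = 2.568
df = n − 1 = 63
p-value = P(T ≥ 2.568) ≈ 0.006
Since p ≈ 0.006 < α = 0.05, reject H0; the evidence is statistically significant.

2.568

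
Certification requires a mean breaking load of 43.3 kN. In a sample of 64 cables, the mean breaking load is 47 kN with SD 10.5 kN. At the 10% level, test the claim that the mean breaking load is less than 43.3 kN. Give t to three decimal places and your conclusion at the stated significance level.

H0: μ = 43.3; H1: μ < 43.3 (one-sample t-test, left-tailed).
t = (x̄ − μ₀)/(s/√n) = (47 − 43.3)/(10.5/√64) = 2.819
df = n − 1 = 63
p-value = P(T ≤ 2.819) ≈ 0.9968
Since p ≈ 0.9968 > α = 0.1, fail to reject H0; the data do not provide sufficient evidence against H0.

t = 2.819; fail to reject H0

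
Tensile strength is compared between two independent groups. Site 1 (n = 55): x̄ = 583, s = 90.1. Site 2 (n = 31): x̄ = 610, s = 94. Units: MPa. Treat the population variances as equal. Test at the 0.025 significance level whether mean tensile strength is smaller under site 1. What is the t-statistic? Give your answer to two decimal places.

-1.31

Let group 1 = site 1, group 2 = site 2. H0: μ_1 = μ_2; H1: μ_1 < μ_2 (two-sample pooled-variance t-test, left-tailed).
s_p² = [(55−1)·90.1² + (31−1)·94²]/(55+31−2) = 8374.44
t = (583 − 610)/√[8374.44·(1/55 + 1/31)] = -1.31
df = n₁ + n₂ − 2 = 84
p-value = P(T ≤ -1.31) ≈ 0.096
Since p ≈ 0.096 > α = 0.025, fail to reject H0; the evidence is not statistically significant.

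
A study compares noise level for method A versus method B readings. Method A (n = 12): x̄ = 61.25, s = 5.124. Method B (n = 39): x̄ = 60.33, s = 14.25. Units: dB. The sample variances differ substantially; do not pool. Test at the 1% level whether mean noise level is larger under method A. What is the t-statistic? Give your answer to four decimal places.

Let group 1 = method A, group 2 = method B. H0: μ_1 = μ_2; H1: μ_1 > μ_2 (Welch's two-sample t-test, right-tailed).
t = (x̄_1 − x̄_2)/√(s_1²/n_1 + s_2²/n_2) = (61.25 − 60.33)/√(5.124²/12 + 14.25²/39) = 0.3383
Welch–Satterthwaite df ≈ 47.61
p-value = P(T ≥ 0.3383) ≈ 0.368
Since p ≈ 0.368 > α = 0.01, fail to reject H0; the data do not provide sufficient evidence against H0.

0.3383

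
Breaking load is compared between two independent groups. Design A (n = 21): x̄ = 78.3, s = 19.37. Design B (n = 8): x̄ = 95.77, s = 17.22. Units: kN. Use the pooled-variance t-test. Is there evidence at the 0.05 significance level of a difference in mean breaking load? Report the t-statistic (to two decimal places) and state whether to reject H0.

Let group 1 = design A, group 2 = design B. H0: μ_1 = μ_2; H1: μ_1 ≠ μ_2 (two-sample pooled-variance t-test, two-sided).
s_p² = [(21−1)·19.37² + (8−1)·17.22²]/(21+8−2) = 354.801
t = (78.3 − 95.77)/√[354.801·(1/21 + 1/8)] = -2.23
df = n₁ + n₂ − 2 = 27
Two-sided p-value ≈ 0.0341
Since p ≈ 0.0341 < α = 0.05, reject H0; the data support H1.

t = -2.23; reject H0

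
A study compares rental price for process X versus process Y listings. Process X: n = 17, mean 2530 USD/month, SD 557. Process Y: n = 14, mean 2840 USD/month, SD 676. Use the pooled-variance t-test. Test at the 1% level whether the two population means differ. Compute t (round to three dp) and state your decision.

Let group 1 = process X, group 2 = process Y. H0: μ_1 = μ_2; H1: μ_1 ≠ μ_2 (two-sample pooled-variance t-test, two-sided).
s_p² = [(17−1)·557² + (14−1)·676²]/(17+14−2) = 376023
t = (2530 − 2840)/√[376023·(1/17 + 1/14)] = -1.401
df = n₁ + n₂ − 2 = 29
Two-sided p-value ≈ 0.172
Since p ≈ 0.172 > α = 0.01, fail to reject H0; the evidence is not statistically significant.

t = -1.401; fail to reject H0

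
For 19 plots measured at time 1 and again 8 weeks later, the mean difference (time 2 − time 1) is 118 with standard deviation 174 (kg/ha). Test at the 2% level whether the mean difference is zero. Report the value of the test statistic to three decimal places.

H0: μ_d = 0; H1: μ_d ≠ 0 (paired t-test on the differences, two-sided).
t = d̄/(s_d/√n) = 118/(174/√19) = 2.956
df = n − 1 = 18
Two-sided p-value ≈ 0.008
Since p ≈ 0.008 < α = 0.02, reject H0; the data support H1.

2.956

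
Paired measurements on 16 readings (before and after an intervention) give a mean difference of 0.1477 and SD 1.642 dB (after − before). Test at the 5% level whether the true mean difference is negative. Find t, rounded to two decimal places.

0.36

H0: μ_d = 0; H1: μ_d < 0 (paired t-test on the differences, left-tailed).
t = d̄/(s_d/√n) = 0.1477/(1.642/√16) = 0.36
df = n − 1 = 15
p-value = P(T ≤ 0.36) ≈ 0.6380
Since p ≈ 0.6380 > α = 0.05, fail to reject H0; the evidence is not statistically significant.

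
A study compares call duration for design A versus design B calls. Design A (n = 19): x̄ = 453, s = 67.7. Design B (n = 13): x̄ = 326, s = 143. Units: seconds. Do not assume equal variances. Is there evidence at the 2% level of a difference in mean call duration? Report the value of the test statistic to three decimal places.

Let group 1 = design A, group 2 = design B. H0: μ_1 = μ_2; H1: μ_1 ≠ μ_2 (Welch's two-sample t-test, two-sided).
t = (x̄_1 − x̄_2)/√(s_1²/n_1 + s_2²/n_2) = (453 − 326)/√(67.7²/19 + 143²/13) = 2.982
Welch–Satterthwaite df ≈ 15.72
Two-sided p-value ≈ 0.009
Since p ≈ 0.009 < α = 0.02, reject H0; the data support H1.

2.982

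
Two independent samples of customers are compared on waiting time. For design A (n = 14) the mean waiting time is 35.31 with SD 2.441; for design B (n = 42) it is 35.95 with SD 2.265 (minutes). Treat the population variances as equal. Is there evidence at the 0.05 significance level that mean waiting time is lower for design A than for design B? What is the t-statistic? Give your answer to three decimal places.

Let group 1 = design A, group 2 = design B. H0: μ_1 = μ_2; H1: μ_1 < μ_2 (two-sample pooled-variance t-test, left-tailed).
s_p² = [(14−1)·2.441² + (42−1)·2.265²]/(14+42−2) = 5.32962
t = (35.31 − 35.95)/√[5.32962·(1/14 + 1/42)] = -0.898
df = n₁ + n₂ − 2 = 54
p-value = P(T ≤ -0.898) ≈ 0.1865
Since p ≈ 0.1865 > α = 0.05, fail to reject H0; the evidence is not statistically significant.

-0.898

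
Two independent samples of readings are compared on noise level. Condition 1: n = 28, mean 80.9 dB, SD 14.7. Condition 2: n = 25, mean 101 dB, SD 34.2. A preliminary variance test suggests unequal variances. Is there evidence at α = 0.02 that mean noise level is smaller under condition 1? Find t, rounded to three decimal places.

Let group 1 = condition 1, group 2 = condition 2. H0: μ_1 = μ_2; H1: μ_1 < μ_2 (Welch's two-sample t-test, left-tailed).
t = (x̄_1 − x̄_2)/√(s_1²/n_1 + s_2²/n_2) = (80.9 − 101)/√(14.7²/28 + 34.2²/25) = -2.723
Welch–Satterthwaite df ≈ 31.80
p-value = P(T ≤ -2.723) ≈ 0.005
Since p ≈ 0.005 < α = 0.02, reject H0; the data support H1.

-2.723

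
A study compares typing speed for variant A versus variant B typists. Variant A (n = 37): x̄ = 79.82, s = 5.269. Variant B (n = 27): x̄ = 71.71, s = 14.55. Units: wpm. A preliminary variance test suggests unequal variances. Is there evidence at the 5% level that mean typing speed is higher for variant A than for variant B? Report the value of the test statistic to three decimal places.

Let group 1 = variant A, group 2 = variant B. H0: μ_1 = μ_2; H1: μ_1 > μ_2 (Welch's two-sample t-test, right-tailed).
t = (x̄_1 − x̄_2)/√(s_1²/n_1 + s_2²/n_2) = (79.82 − 71.71)/√(5.269²/37 + 14.55²/27) = 2.767
Welch–Satterthwaite df ≈ 31.01
p-value = P(T ≥ 2.767) ≈ 0.0047
Since p ≈ 0.0047 < α = 0.05, reject H0; the data support H1.

2.767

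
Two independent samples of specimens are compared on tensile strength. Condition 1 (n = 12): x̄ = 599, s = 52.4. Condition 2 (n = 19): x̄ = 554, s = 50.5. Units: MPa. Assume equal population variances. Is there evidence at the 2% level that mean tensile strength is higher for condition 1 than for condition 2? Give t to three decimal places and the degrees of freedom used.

t = 2.382, df = 29

Let group 1 = condition 1, group 2 = condition 2. H0: μ_1 = μ_2; H1: μ_1 > μ_2 (two-sample pooled-variance t-test, right-tailed).
s_p² = [(12−1)·52.4² + (19−1)·50.5²]/(12+19−2) = 2624.41
t = (599 − 554)/√[2624.41·(1/12 + 1/19)] = 2.382
df = n₁ + n₂ − 2 = 29
p-value = P(T ≥ 2.382) ≈ 0.0120
Since p ≈ 0.0120 < α = 0.02, reject H0; the evidence is statistically significant.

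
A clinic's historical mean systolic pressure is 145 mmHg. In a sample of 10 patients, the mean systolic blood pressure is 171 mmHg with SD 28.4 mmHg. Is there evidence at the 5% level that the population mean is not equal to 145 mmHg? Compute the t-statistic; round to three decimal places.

H0: μ = 145; H1: μ ≠ 145 (one-sample t-test, two-sided).
t = (x̄ − μ₀)/(s/√n) = (171 − 145)/(28.4/√10) = 2.895
df = n − 1 = 9
Two-sided p-value ≈ 0.0177
Since p ≈ 0.0177 < α = 0.05, reject H0; the data support H1.

2.895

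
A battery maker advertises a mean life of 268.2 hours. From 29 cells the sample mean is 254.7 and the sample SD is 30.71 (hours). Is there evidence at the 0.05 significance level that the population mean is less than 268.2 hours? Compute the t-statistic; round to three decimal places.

-2.367

H0: μ = 268.2; H1: μ < 268.2 (one-sample t-test, left-tailed).
t = (x̄ − μ₀)/(s/√n) = (254.7 − 268.2)/(30.71/√29) = -2.367
df = n − 1 = 28
p-value = P(T ≤ -2.367) ≈ 0.0125
Since p ≈ 0.0125 < α = 0.05, reject H0; the evidence is statistically significant.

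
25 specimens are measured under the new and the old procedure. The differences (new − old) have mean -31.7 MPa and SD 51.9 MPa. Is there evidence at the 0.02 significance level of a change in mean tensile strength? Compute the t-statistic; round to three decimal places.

-3.054

H0: μ_d = 0; H1: μ_d ≠ 0 (paired t-test on the differences, two-sided).
t = d̄/(s_d/√n) = -31.7/(51.9/√25) = -3.054
df = n − 1 = 24
Two-sided p-value ≈ 0.0055
Since p ≈ 0.0055 < α = 0.02, reject H0; the data support H1.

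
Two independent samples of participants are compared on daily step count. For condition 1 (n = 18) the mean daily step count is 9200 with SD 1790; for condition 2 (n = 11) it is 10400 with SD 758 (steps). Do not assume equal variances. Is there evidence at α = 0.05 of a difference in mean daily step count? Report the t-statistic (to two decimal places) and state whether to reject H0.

Let group 1 = condition 1, group 2 = condition 2. H0: μ_1 = μ_2; H1: μ_1 ≠ μ_2 (Welch's two-sample t-test, two-sided).
t = (x̄_1 − x̄_2)/√(s_1²/n_1 + s_2²/n_2) = (9200 − 10400)/√(1790²/18 + 758²/11) = -2.50
Welch–Satterthwaite df ≈ 24.81
Two-sided p-value ≈ 0.0194
Since p ≈ 0.0194 < α = 0.05, reject H0; the evidence is statistically significant.

t = -2.50; reject H0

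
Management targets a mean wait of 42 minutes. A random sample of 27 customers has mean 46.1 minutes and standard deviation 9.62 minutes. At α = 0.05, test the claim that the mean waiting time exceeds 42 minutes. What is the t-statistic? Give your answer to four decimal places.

2.2146

H0: μ = 42; H1: μ > 42 (one-sample t-test, right-tailed).
t = (x̄ − μ₀)/(s/√n) = (46.1 − 42)/(9.62/√27) = 2.2146
df = n − 1 = 26
p-value = P(T ≥ 2.2146) ≈ 0.0179
Since p ≈ 0.0179 < α = 0.05, reject H0; the data support H1.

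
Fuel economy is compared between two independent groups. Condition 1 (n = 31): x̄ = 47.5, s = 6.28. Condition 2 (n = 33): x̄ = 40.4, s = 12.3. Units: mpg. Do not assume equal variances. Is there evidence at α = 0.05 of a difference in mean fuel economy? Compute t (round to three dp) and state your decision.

t = 2.934; reject H0

Let group 1 = condition 1, group 2 = condition 2. H0: μ_1 = μ_2; H1: μ_1 ≠ μ_2 (Welch's two-sample t-test, two-sided).
t = (x̄_1 − x̄_2)/√(s_1²/n_1 + s_2²/n_2) = (47.5 − 40.4)/√(6.28²/31 + 12.3²/33) = 2.934
Welch–Satterthwaite df ≈ 48.26
Two-sided p-value ≈ 0.0051
Since p ≈ 0.0051 < α = 0.05, reject H0; the data support H1.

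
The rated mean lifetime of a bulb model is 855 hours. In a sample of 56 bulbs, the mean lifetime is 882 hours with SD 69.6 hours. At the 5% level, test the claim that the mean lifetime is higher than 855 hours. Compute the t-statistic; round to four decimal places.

H0: μ = 855; H1: μ > 855 (one-sample t-test, right-tailed).
t = (x̄ − μ₀)/(s/√n) = (882 − 855)/(69.6/√56) = 2.9030
df = n − 1 = 55
p-value = P(T ≥ 2.9030) ≈ 0.0027
Since p ≈ 0.0027 < α = 0.05, reject H0; the evidence is statistically significant.

2.9030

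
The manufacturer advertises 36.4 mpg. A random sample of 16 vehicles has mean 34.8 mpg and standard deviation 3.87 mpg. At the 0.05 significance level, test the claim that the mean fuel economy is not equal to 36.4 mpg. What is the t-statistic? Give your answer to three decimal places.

H0: μ = 36.4; H1: μ ≠ 36.4 (one-sample t-test, two-sided).
t = (x̄ − μ₀)/(s/√n) = (34.8 − 36.4)/(3.87/√16) = -1.654
df = n − 1 = 15
Two-sided p-value ≈ 0.1189
Since p ≈ 0.1189 > α = 0.05, fail to reject H0; the evidence is not statistically significant.

-1.654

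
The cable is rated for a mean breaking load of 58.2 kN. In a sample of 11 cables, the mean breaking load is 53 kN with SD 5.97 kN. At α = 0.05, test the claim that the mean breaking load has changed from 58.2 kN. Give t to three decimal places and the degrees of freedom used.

t = -2.889, df = 10

H0: μ = 58.2; H1: μ ≠ 58.2 (one-sample t-test, two-sided).
t = (x̄ − μ₀)/(s/√n) = (53 − 58.2)/(5.97/√11) = -2.889
df = n − 1 = 10
Two-sided p-value ≈ 0.0161
Since p ≈ 0.0161 < α = 0.05, reject H0; the data support H1.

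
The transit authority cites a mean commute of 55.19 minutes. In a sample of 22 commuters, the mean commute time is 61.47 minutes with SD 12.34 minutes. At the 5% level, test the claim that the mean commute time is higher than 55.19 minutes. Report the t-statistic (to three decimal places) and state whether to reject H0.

H0: μ = 55.19; H1: μ > 55.19 (one-sample t-test, right-tailed).
t = (x̄ − μ₀)/(s/√n) = (61.47 − 55.19)/(12.34/√22) = 2.387
df = n − 1 = 21
p-value = P(T ≥ 2.387) ≈ 0.0132
Since p ≈ 0.0132 < α = 0.05, reject H0; the data support H1.

t = 2.387; reject H0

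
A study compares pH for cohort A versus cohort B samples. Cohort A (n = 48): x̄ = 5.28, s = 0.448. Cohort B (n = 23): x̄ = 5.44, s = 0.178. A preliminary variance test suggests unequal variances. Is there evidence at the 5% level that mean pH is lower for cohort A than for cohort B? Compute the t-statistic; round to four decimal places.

-2.1460

Let group 1 = cohort A, group 2 = cohort B. H0: μ_1 = μ_2; H1: μ_1 < μ_2 (Welch's two-sample t-test, left-tailed).
t = (x̄_1 − x̄_2)/√(s_1²/n_1 + s_2²/n_2) = (5.28 − 5.44)/√(0.448²/48 + 0.178²/23) = -2.1460
Welch–Satterthwaite df ≈ 67.43
p-value = P(T ≤ -2.1460) ≈ 0.0177
Since p ≈ 0.0177 < α = 0.05, reject H0; the evidence is statistically significant.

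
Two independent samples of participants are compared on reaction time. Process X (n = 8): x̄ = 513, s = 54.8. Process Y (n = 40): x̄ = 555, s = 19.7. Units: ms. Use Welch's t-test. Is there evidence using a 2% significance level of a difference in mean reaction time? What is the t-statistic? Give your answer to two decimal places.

-2.14

Let group 1 = process X, group 2 = process Y. H0: μ_1 = μ_2; H1: μ_1 ≠ μ_2 (Welch's two-sample t-test, two-sided).
t = (x̄_1 − x̄_2)/√(s_1²/n_1 + s_2²/n_2) = (513 − 555)/√(54.8²/8 + 19.7²/40) = -2.14
Welch–Satterthwaite df ≈ 7.37
Two-sided p-value ≈ 0.068
Since p ≈ 0.068 > α = 0.02, fail to reject H0; the data do not provide sufficient evidence against H0.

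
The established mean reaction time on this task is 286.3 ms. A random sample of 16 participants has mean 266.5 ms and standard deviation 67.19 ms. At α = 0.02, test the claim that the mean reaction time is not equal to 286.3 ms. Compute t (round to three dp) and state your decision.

H0: μ = 286.3; H1: μ ≠ 286.3 (one-sample t-test, two-sided).
t = (x̄ − μ₀)/(s/√n) = (266.5 − 286.3)/(67.19/√16) = -1.179
df = n − 1 = 15
Two-sided p-value ≈ 0.2569
Since p ≈ 0.2569 > α = 0.02, fail to reject H0; the data do not provide sufficient evidence against H0.

t = -1.179; fail to reject H0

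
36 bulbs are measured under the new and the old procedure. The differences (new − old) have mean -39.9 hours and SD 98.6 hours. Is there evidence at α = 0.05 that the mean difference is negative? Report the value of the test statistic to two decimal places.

H0: μ_d = 0; H1: μ_d < 0 (paired t-test on the differences, left-tailed).
t = d̄/(s_d/√n) = -39.9/(98.6/√36) = -2.43
df = n − 1 = 35
p-value = P(T ≤ -2.43) ≈ 0.010
Since p ≈ 0.010 < α = 0.05, reject H0; the data support H1.

-2.43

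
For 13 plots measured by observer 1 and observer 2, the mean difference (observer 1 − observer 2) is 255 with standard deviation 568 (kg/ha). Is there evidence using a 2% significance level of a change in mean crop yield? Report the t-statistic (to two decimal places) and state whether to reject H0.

t = 1.62; fail to reject H0

H0: μ_d = 0; H1: μ_d ≠ 0 (paired t-test on the differences, two-sided).
t = d̄/(s_d/√n) = 255/(568/√13) = 1.62
df = n − 1 = 12
Two-sided p-value ≈ 0.1315
Since p ≈ 0.1315 > α = 0.02, fail to reject H0; the data do not provide sufficient evidence against H0.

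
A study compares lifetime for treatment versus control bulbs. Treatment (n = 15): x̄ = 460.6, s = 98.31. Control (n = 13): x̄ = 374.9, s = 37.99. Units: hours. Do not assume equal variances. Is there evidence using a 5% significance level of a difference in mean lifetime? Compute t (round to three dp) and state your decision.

Let group 1 = treatment, group 2 = control. H0: μ_1 = μ_2; H1: μ_1 ≠ μ_2 (Welch's two-sample t-test, two-sided).
t = (x̄_1 − x̄_2)/√(s_1²/n_1 + s_2²/n_2) = (460.6 − 374.9)/√(98.31²/15 + 37.99²/13) = 3.118
Welch–Satterthwaite df ≈ 18.60
Two-sided p-value ≈ 0.006
Since p ≈ 0.006 < α = 0.05, reject H0; the evidence is statistically significant.

t = 3.118; reject H0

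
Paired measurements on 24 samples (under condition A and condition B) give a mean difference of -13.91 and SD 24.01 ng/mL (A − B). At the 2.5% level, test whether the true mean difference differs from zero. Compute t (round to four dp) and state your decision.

H0: μ_d = 0; H1: μ_d ≠ 0 (paired t-test on the differences, two-sided).
t = d̄/(s_d/√n) = -13.91/(24.01/√24) = -2.8382
df = n − 1 = 23
Two-sided p-value ≈ 0.009
Since p ≈ 0.009 < α = 0.025, reject H0; the data support H1.

t = -2.8382; reject H0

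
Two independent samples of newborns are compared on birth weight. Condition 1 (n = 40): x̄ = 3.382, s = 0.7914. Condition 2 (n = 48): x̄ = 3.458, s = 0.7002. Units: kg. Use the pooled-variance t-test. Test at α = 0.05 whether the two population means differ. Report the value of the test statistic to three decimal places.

-0.478

Let group 1 = condition 1, group 2 = condition 2. H0: μ_1 = μ_2; H1: μ_1 ≠ μ_2 (two-sample pooled-variance t-test, two-sided).
s_p² = [(40−1)·0.7914² + (48−1)·0.7002²]/(40+48−2) = 0.55197
t = (3.382 − 3.458)/√[0.55197·(1/40 + 1/48)] = -0.478
df = n₁ + n₂ − 2 = 86
Two-sided p-value ≈ 0.634
Since p ≈ 0.634 > α = 0.05, fail to reject H0; the evidence is not statistically significant.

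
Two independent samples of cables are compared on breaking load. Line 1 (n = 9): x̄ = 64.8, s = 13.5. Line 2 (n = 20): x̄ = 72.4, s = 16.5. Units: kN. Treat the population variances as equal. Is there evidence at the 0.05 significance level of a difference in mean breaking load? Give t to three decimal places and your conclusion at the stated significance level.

Let group 1 = line 1, group 2 = line 2. H0: μ_1 = μ_2; H1: μ_1 ≠ μ_2 (two-sample pooled-variance t-test, two-sided).
s_p² = [(9−1)·13.5² + (20−1)·16.5²]/(9+20−2) = 245.583
t = (64.8 − 72.4)/√[245.583·(1/9 + 1/20)] = -1.208
df = n₁ + n₂ − 2 = 27
Two-sided p-value ≈ 0.2374
Since p ≈ 0.2374 > α = 0.05, fail to reject H0; the data do not provide sufficient evidence against H0.

t = -1.208; fail to reject H0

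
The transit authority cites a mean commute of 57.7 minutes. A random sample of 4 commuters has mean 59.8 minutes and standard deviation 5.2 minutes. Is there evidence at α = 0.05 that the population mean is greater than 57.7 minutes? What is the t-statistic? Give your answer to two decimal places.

H0: μ = 57.7; H1: μ > 57.7 (one-sample t-test, right-tailed).
t = (x̄ − μ₀)/(s/√n) = (59.8 − 57.7)/(5.2/√4) = 0.81
df = n − 1 = 3
p-value = P(T ≥ 0.81) ≈ 0.239
Since p ≈ 0.239 > α = 0.05, fail to reject H0; the evidence is not statistically significant.

0.81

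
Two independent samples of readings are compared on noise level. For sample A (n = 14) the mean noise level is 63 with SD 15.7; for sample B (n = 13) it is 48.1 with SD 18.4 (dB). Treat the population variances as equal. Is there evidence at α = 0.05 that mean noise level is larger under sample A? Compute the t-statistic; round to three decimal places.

Let group 1 = sample A, group 2 = sample B. H0: μ_1 = μ_2; H1: μ_1 > μ_2 (two-sample pooled-variance t-test, right-tailed).
s_p² = [(14−1)·15.7² + (13−1)·18.4²]/(14+13−2) = 290.684
t = (63 − 48.1)/√[290.684·(1/14 + 1/13)] = 2.269
df = n₁ + n₂ − 2 = 25
p-value = P(T ≥ 2.269) ≈ 0.0161
Since p ≈ 0.0161 < α = 0.05, reject H0; the evidence is statistically significant.

2.269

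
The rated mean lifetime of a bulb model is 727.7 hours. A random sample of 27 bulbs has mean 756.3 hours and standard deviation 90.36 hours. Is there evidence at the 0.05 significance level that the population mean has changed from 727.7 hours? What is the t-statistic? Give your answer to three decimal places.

H0: μ = 727.7; H1: μ ≠ 727.7 (one-sample t-test, two-sided).
t = (x̄ − μ₀)/(s/√n) = (756.3 − 727.7)/(90.36/√27) = 1.645
df = n − 1 = 26
Two-sided p-value ≈ 0.112
Since p ≈ 0.112 > α = 0.05, fail to reject H0; the data do not provide sufficient evidence against H0.

1.645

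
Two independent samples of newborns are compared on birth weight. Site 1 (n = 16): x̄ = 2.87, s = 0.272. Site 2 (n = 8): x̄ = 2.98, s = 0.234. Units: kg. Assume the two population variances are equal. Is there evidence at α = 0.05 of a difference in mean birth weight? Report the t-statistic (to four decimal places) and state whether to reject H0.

Let group 1 = site 1, group 2 = site 2. H0: μ_1 = μ_2; H1: μ_1 ≠ μ_2 (two-sample pooled-variance t-test, two-sided).
s_p² = [(16−1)·0.272² + (8−1)·0.234²]/(16+8−2) = 0.067866
t = (2.87 − 2.98)/√[0.067866·(1/16 + 1/8)] = -0.9751
df = n₁ + n₂ − 2 = 22
Two-sided p-value ≈ 0.3401
Since p ≈ 0.3401 > α = 0.05, fail to reject H0; the evidence is not statistically significant.

t = -0.9751; fail to reject H0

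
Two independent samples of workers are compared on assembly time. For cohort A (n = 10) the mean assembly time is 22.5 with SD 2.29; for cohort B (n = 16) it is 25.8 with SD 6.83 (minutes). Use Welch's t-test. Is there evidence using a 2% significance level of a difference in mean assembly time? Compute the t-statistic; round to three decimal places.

Let group 1 = cohort A, group 2 = cohort B. H0: μ_1 = μ_2; H1: μ_1 ≠ μ_2 (Welch's two-sample t-test, two-sided).
t = (x̄_1 − x̄_2)/√(s_1²/n_1 + s_2²/n_2) = (22.5 − 25.8)/√(2.29²/10 + 6.83²/16) = -1.779
Welch–Satterthwaite df ≈ 19.81
Two-sided p-value ≈ 0.0905
Since p ≈ 0.0905 > α = 0.02, fail to reject H0; the data do not provide sufficient evidence against H0.

-1.779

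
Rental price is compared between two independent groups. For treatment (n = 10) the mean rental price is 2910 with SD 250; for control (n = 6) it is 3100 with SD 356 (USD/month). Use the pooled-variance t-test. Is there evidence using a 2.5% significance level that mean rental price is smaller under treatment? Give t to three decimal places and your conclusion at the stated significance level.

t = -1.259; fail to reject H0

Let group 1 = treatment, group 2 = control. H0: μ_1 = μ_2; H1: μ_1 < μ_2 (two-sample pooled-variance t-test, left-tailed).
s_p² = [(10−1)·250² + (6−1)·356²]/(10+6−2) = 85441.4
t = (2910 − 3100)/√[85441.4·(1/10 + 1/6)] = -1.259
df = n₁ + n₂ − 2 = 14
p-value = P(T ≤ -1.259) ≈ 0.114
Since p ≈ 0.114 > α = 0.025, fail to reject H0; the data do not provide sufficient evidence against H0.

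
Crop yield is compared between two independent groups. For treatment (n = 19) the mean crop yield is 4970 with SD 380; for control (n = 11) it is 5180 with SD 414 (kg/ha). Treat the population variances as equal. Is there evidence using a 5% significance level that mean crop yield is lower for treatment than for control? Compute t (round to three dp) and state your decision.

t = -1.412; fail to reject H0

Let group 1 = treatment, group 2 = control. H0: μ_1 = μ_2; H1: μ_1 < μ_2 (two-sample pooled-variance t-test, left-tailed).
s_p² = [(19−1)·380² + (11−1)·414²]/(19+11−2) = 154041
t = (4970 − 5180)/√[154041·(1/19 + 1/11)] = -1.412
df = n₁ + n₂ − 2 = 28
p-value = P(T ≤ -1.412) ≈ 0.0844
Since p ≈ 0.0844 > α = 0.05, fail to reject H0; the data do not provide sufficient evidence against H0.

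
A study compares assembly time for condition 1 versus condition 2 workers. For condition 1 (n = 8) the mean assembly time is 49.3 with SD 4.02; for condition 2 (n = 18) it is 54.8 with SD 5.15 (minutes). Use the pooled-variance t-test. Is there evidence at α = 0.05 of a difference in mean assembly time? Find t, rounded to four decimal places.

-2.6701

Let group 1 = condition 1, group 2 = condition 2. H0: μ_1 = μ_2; H1: μ_1 ≠ μ_2 (two-sample pooled-variance t-test, two-sided).
s_p² = [(8−1)·4.02² + (18−1)·5.15²]/(8+18−2) = 23.5002
t = (49.3 − 54.8)/√[23.5002·(1/8 + 1/18)] = -2.6701
df = n₁ + n₂ − 2 = 24
Two-sided p-value ≈ 0.013
Since p ≈ 0.013 < α = 0.05, reject H0; the data support H1.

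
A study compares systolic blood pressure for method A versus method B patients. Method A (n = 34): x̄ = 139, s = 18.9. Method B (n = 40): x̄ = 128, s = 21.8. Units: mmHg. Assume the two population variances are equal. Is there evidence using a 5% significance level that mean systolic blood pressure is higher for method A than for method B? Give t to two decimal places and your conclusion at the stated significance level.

t = 2.30; reject H0

Let group 1 = method A, group 2 = method B. H0: μ_1 = μ_2; H1: μ_1 > μ_2 (two-sample pooled-variance t-test, right-tailed).
s_p² = [(34−1)·18.9² + (40−1)·21.8²]/(34+40−2) = 421.143
t = (139 − 128)/√[421.143·(1/34 + 1/40)] = 2.30
df = n₁ + n₂ − 2 = 72
p-value = P(T ≥ 2.30) ≈ 0.0122
Since p ≈ 0.0122 < α = 0.05, reject H0; the data support H1.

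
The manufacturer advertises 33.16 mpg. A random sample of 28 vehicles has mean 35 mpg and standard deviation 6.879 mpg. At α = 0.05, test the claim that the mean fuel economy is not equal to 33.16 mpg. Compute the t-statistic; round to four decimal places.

1.4154

H0: μ = 33.16; H1: μ ≠ 33.16 (one-sample t-test, two-sided).
t = (x̄ − μ₀)/(s/√n) = (35 − 33.16)/(6.879/√28) = 1.4154
df = n − 1 = 27
Two-sided p-value ≈ 0.168
Since p ≈ 0.168 > α = 0.05, fail to reject H0; the evidence is not statistically significant.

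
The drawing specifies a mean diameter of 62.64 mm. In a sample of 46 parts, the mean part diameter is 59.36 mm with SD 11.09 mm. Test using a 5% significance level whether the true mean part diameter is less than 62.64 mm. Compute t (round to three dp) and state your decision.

t = -2.006; reject H0

H0: μ = 62.64; H1: μ < 62.64 (one-sample t-test, left-tailed).
t = (x̄ − μ₀)/(s/√n) = (59.36 − 62.64)/(11.09/√46) = -2.006
df = n − 1 = 45
p-value = P(T ≤ -2.006) ≈ 0.0254
Since p ≈ 0.0254 < α = 0.05, reject H0; the data support H1.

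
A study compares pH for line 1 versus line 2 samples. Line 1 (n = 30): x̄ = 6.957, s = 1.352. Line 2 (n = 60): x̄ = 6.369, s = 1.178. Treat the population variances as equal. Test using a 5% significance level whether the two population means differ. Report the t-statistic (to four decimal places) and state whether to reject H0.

t = 2.1240; reject H0

Let group 1 = line 1, group 2 = line 2. H0: μ_1 = μ_2; H1: μ_1 ≠ μ_2 (two-sample pooled-variance t-test, two-sided).
s_p² = [(30−1)·1.352² + (60−1)·1.178²]/(30+60−2) = 1.53276
t = (6.957 − 6.369)/√[1.53276·(1/30 + 1/60)] = 2.1240
df = n₁ + n₂ − 2 = 88
Two-sided p-value ≈ 0.036
Since p ≈ 0.036 < α = 0.05, reject H0; the evidence is statistically significant.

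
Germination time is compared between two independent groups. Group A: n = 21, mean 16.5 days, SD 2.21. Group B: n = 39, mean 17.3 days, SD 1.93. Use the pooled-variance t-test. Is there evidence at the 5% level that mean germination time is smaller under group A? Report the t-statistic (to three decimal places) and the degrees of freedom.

t = -1.455, df = 58

Let group 1 = group A, group 2 = group B. H0: μ_1 = μ_2; H1: μ_1 < μ_2 (two-sample pooled-variance t-test, left-tailed).
s_p² = [(21−1)·2.21² + (39−1)·1.93²]/(21+39−2) = 4.12462
t = (16.5 − 17.3)/√[4.12462·(1/21 + 1/39)] = -1.455
df = n₁ + n₂ − 2 = 58
p-value = P(T ≤ -1.455) ≈ 0.0755
Since p ≈ 0.0755 > α = 0.05, fail to reject H0; the data do not provide sufficient evidence against H0.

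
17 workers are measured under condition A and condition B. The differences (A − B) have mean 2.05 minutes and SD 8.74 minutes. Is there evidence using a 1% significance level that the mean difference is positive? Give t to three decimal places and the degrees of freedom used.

H0: μ_d = 0; H1: μ_d > 0 (paired t-test on the differences, right-tailed).
t = d̄/(s_d/√n) = 2.05/(8.74/√17) = 0.967
df = n − 1 = 16
p-value = P(T ≥ 0.967) ≈ 0.1739
Since p ≈ 0.1739 > α = 0.01, fail to reject H0; the data do not provide sufficient evidence against H0.

t = 0.967, df = 16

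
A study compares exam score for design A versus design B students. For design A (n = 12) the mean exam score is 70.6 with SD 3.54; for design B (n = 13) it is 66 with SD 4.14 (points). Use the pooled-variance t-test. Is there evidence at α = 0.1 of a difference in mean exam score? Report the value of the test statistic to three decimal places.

Let group 1 = design A, group 2 = design B. H0: μ_1 = μ_2; H1: μ_1 ≠ μ_2 (two-sample pooled-variance t-test, two-sided).
s_p² = [(12−1)·3.54² + (13−1)·4.14²]/(12+13−2) = 14.9358
t = (70.6 − 66)/√[14.9358·(1/12 + 1/13)] = 2.973
df = n₁ + n₂ − 2 = 23
Two-sided p-value ≈ 0.007
Since p ≈ 0.007 < α = 0.1, reject H0; the evidence is statistically significant.

2.973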